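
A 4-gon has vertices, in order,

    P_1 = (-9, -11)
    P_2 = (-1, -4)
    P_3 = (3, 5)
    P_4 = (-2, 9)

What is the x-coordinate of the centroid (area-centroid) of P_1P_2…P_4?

-111/43

Apply the shoelace formula. First the cross-terms c_i = x_i·y_{i+1} − x_{i+1}·y_i:
  25, 7, 37, 103  ⇒  2A = 172, A = 86.
Then Σ (x_i + x_{i+1})·c_i = -1332, so x̄ = -1332 / (6·86) = -111/43.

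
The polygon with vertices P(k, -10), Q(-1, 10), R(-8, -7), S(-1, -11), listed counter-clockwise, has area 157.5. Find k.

7

The doubled signed area Σ (x_i y_{i+1} − x_{i+1} y_i) is linear in k.
With k=0 it equals 168; the coefficient of k is 21 (from the two edges through P).
So 21·k + 168 = 2·157.5 = 315 ⇒ k = 7.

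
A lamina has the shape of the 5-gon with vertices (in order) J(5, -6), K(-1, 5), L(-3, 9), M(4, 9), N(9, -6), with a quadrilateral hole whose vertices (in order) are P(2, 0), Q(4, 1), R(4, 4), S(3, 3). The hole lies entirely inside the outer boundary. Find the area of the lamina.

79.5

Outer boundary:
Σ = (19) + (6) + (-63) + (-105) + (-24) = -167
Area = |Σ|/2 = 83.5.
Hole:
Apply the surveyor's formula: 2A = Σ (x_i·y_{i+1} − x_{i+1}·y_i), indices taken mod 4.
Σ = (2) + (12) + (0) + (-6) = 8
Area = |Σ|/2 = 4.
Net area = 83.5 − 4 = 79.5.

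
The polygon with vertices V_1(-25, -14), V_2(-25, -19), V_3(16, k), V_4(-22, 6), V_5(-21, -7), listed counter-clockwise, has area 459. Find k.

2

The doubled signed area Σ (x_i y_{i+1} − x_{i+1} y_i) is linear in k.
With k=0 it equals 924; the coefficient of k is -3 (from the two edges through V_3).
So -3·k + 924 = 2·459 = 918 ⇒ k = 2.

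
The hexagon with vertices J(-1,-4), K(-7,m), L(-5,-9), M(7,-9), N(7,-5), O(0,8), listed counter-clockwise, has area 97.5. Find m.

Write out the shoelace sum; only the two edges meeting at K involve m:
2·Area = [((-1)·m − (-7)·(-4)) + ((-7)·(-9) − (-5)·m)] + 200
       = 4·m + 235 = 195
⇒ m = -10.

-10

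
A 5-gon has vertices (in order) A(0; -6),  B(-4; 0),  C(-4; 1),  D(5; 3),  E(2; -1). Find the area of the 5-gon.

Cross-terms: -24, -4, -17, -11, -12  ⇒  Σ = -68
Area = |Σ|/2 = 34.

34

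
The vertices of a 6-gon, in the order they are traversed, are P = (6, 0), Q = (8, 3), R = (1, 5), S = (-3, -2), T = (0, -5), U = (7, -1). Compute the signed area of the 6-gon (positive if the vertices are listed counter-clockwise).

62

Apply the surveyor's formula: 2A = Σ (x_i·y_{i+1} − x_{i+1}·y_i), indices taken mod 6.
Cross-terms: 18, 37, 13, 15, 35, 6  ⇒  Σ = 124
Signed area = Σ/2 = 62 (positive ⇒ counter-clockwise traversal).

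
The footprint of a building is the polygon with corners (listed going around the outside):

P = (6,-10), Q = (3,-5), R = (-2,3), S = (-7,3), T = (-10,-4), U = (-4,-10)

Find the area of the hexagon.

128

Cross-terms: 0, -1, 15, 58, 84, 100  ⇒  Σ = 256
Area = |Σ|/2 = 128.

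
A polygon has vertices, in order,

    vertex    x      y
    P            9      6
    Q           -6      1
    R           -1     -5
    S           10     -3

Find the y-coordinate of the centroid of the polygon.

7/162

Apply Gauss's area formula. First the cross-terms c_i = x_i·y_{i+1} − x_{i+1}·y_i:
  45, 31, 53, 87  ⇒  2A = 216, A = 108.
Then Σ (y_i + y_{i+1})·c_i = 28, so ȳ = 28 / (6·108) = 7/162.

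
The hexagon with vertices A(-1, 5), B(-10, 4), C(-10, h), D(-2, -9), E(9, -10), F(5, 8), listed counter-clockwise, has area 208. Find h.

The doubled signed area Σ (x_i y_{i+1} − x_{i+1} y_i) is linear in h.
With h=0 it equals 432; the coefficient of h is -8 (from the two edges through C).
So -8·h + 432 = 2·208 = 416 ⇒ h = 2.

2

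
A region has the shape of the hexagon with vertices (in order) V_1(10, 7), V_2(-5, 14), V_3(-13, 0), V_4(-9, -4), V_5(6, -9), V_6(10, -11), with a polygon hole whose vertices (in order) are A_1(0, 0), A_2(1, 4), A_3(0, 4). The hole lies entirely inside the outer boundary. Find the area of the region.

357

Outer boundary:
Apply the surveyor's formula: 2A = Σ (x_i·y_{i+1} − x_{i+1}·y_i), indices taken mod 6.
V_1→V_2: (10)(14) − (-5)(7) = 175
V_2→V_3: (-5)(0) − (-13)(14) = 182
V_3→V_4: (-13)(-4) − (-9)(0) = 52
V_4→V_5: (-9)(-9) − (6)(-4) = 105
V_5→V_6: (6)(-11) − (10)(-9) = 24
V_6→V_1: (10)(7) − (10)(-11) = 180
Σ = 718
Area = |Σ|/2 = 359.
Hole:
Apply the shoelace formula: 2A = Σ (x_i·y_{i+1} − x_{i+1}·y_i), indices taken mod 3.
Σ = (0) + (4) + (0) = 4
Area = |Σ|/2 = 2.
Net area = 359 − 2 = 357.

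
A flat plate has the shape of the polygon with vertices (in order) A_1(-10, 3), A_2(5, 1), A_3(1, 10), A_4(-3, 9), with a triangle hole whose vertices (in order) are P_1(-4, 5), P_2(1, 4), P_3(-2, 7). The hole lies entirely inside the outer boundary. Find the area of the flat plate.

66

Outer boundary:
Apply the shoelace formula: 2A = Σ (x_i·y_{i+1} − x_{i+1}·y_i), indices taken mod 4.
A_1→A_2: (-10)(1) − (5)(3) = -25
A_2→A_3: (5)(10) − (1)(1) = 49
A_3→A_4: (1)(9) − (-3)(10) = 39
A_4→A_1: (-3)(3) − (-10)(9) = 81
Σ = 144
Area = |Σ|/2 = 72.
Hole:
Σ = (-21) + (15) + (18) = 12
Area = |Σ|/2 = 6.
Net area = 72 − 6 = 66.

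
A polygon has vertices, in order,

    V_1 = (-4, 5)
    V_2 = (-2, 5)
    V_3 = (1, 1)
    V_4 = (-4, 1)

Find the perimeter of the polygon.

|V_1V_2| = √((2)² + (0)²) = √4 = 2
|V_2V_3| = √((3)² + (-4)²) = √25 = 5
|V_3V_4| = √((-5)² + (0)²) = √25 = 5
|V_4V_1| = √((0)² + (4)²) = √16 = 4
Perimeter = 2 + 5 + 5 + 4 = 16.

16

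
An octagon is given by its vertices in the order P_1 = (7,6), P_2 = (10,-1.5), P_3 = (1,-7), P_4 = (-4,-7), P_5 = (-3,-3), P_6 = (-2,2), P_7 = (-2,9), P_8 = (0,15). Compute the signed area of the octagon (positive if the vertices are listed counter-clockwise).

Apply the shoelace formula: 2A = Σ (x_i·y_{i+1} − x_{i+1}·y_i), indices taken mod 8.
P_1→P_2: (7)(-1.5) − (10)(6) = -70.5
P_2→P_3: (10)(-7) − (1)(-1.5) = -68.5
P_3→P_4: (1)(-7) − (-4)(-7) = -35
P_4→P_5: (-4)(-3) − (-3)(-7) = -9
P_5→P_6: (-3)(2) − (-2)(-3) = -12
P_6→P_7: (-2)(9) − (-2)(2) = -14
P_7→P_8: (-2)(15) − (0)(9) = -30
P_8→P_1: (0)(6) − (7)(15) = -105
Σ = -344
Signed area = Σ/2 = -172 (negative ⇒ clockwise traversal).

-172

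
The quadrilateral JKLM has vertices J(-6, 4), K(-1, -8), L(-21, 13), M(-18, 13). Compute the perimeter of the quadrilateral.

60

|JK| = √((5)² + (-12)²) = √169 = 13
|KL| = √((-20)² + (21)²) = √841 = 29
|LM| = √((3)² + (0)²) = √9 = 3
|MJ| = √((12)² + (-9)²) = √225 = 15
Perimeter = 13 + 29 + 3 + 15 = 60.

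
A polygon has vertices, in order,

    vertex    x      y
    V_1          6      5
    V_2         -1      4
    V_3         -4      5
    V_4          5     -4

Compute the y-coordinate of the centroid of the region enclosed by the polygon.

5/3

Apply the shoelace (surveyor's) formula. First the cross-terms c_i = x_i·y_{i+1} − x_{i+1}·y_i:
  29, 11, -9, 49  ⇒  2A = 80, A = 40.
Then Σ (y_i + y_{i+1})·c_i = 400, so ȳ = 400 / (6·40) = 5/3.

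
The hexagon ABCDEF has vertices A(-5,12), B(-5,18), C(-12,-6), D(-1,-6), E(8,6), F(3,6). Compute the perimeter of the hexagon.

|AB| = √((0)² + (6)²) = √36 = 6
|BC| = √((-7)² + (-24)²) = √625 = 25
|CD| = √((11)² + (0)²) = √121 = 11
|DE| = √((9)² + (12)²) = √225 = 15
|EF| = √((-5)² + (0)²) = √25 = 5
|FA| = √((-8)² + (6)²) = √100 = 10
Perimeter = 6 + 25 + 11 + 15 + 5 + 10 = 72.

72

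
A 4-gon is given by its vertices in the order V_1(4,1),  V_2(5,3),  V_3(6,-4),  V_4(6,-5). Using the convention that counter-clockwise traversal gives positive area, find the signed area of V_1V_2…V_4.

-5.5

Apply the surveyor's formula: 2A = Σ (x_i·y_{i+1} − x_{i+1}·y_i), indices taken mod 4.
Σ = (7) + (-38) + (-6) + (26) = -11
Signed area = Σ/2 = -5.5 (negative ⇒ clockwise traversal).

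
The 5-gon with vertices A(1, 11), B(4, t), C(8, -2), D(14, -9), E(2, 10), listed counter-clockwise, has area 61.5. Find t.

-7

Write out the shoelace sum; only the two edges meeting at B involve t:
2·Area = [(1·t − 4·11) + (4·(-2) − 8·t)] + 126
       = -7·t + 74 = 123
⇒ t = -7.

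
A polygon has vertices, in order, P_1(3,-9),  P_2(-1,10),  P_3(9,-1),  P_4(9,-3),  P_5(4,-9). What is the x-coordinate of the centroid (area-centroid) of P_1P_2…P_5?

977/246

Apply the shoelace (surveyor's) formula. First the cross-terms c_i = x_i·y_{i+1} − x_{i+1}·y_i:
  21, -89, -18, -69, -9  ⇒  2A = -164, A = -82.
Then Σ (x_i + x_{i+1})·c_i = -1954, so x̄ = -1954 / (6·(-82)) = 977/246.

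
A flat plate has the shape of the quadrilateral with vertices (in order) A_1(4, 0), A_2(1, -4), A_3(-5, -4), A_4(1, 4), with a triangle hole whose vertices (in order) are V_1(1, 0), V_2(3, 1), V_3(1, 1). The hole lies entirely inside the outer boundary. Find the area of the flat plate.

Outer boundary:
Apply the shoelace (surveyor's) formula: 2A = Σ (x_i·y_{i+1} − x_{i+1}·y_i), indices taken mod 4.
Σ = (-16) + (-24) + (-16) + (-16) = -72
Area = |Σ|/2 = 36.
Hole:
Apply the shoelace (surveyor's) formula: 2A = Σ (x_i·y_{i+1} − x_{i+1}·y_i), indices taken mod 3.
Cross-terms: 1, 2, -1  ⇒  Σ = 2
Area = |Σ|/2 = 1.
Net area = 36 − 1 = 35.

35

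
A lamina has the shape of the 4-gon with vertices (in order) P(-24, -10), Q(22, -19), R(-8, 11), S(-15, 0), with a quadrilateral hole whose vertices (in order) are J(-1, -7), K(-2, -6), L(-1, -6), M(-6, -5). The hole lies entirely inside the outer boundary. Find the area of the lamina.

Outer boundary:
P→Q: (-24)(-19) − (22)(-10) = 676
Q→R: (22)(11) − (-8)(-19) = 90
R→S: (-8)(0) − (-15)(11) = 165
S→P: (-15)(-10) − (-24)(0) = 150
Σ = 1081
Area = |Σ|/2 = 540.5.
Hole:
J→K: (-1)(-6) − (-2)(-7) = -8
K→L: (-2)(-6) − (-1)(-6) = 6
L→M: (-1)(-5) − (-6)(-6) = -31
M→J: (-6)(-7) − (-1)(-5) = 37
Σ = 4
Area = |Σ|/2 = 2.
Net area = 540.5 − 2 = 538.5.

538.5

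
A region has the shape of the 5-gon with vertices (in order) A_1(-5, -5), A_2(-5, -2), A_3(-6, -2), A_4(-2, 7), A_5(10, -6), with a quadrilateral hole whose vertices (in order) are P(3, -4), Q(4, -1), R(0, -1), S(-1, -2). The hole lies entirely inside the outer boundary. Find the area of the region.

Outer boundary:
Σ = (-15) + (-2) + (-46) + (-58) + (-80) = -201
Area = |Σ|/2 = 100.5.
Hole:
Apply Gauss's area formula: 2A = Σ (x_i·y_{i+1} − x_{i+1}·y_i), indices taken mod 4.
P→Q: (3)(-1) − (4)(-4) = 13
Q→R: (4)(-1) − (0)(-1) = -4
R→S: (0)(-2) − (-1)(-1) = -1
S→P: (-1)(-4) − (3)(-2) = 10
Σ = 18
Area = |Σ|/2 = 9.
Net area = 100.5 − 9 = 91.5.

91.5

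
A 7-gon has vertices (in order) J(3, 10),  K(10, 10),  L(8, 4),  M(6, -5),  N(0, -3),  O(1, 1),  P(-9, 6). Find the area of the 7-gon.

141

Cross-terms: -70, -40, -64, -18, 3, 15, -108  ⇒  Σ = -282
Area = |Σ|/2 = 141.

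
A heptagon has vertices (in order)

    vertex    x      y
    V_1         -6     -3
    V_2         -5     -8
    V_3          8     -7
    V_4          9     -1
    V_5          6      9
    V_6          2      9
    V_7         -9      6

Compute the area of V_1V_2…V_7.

Apply the surveyor's formula: 2A = Σ (x_i·y_{i+1} − x_{i+1}·y_i), indices taken mod 7.
Cross-terms: 33, 99, 55, 87, 36, 93, 63  ⇒  Σ = 466
Area = |Σ|/2 = 233.

233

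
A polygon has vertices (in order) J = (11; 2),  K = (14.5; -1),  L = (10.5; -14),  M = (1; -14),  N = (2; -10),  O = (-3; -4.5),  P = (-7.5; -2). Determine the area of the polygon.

Cross-terms: -40, -192.5, -133, 18, -39, -27.75, 7  ⇒  Σ = -407.25
Area = |Σ|/2 = 203.625.

203.625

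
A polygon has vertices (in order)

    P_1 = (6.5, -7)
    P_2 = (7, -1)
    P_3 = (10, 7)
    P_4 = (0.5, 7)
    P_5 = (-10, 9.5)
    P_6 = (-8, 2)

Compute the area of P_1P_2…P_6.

Cross-terms: 42.5, 59, 66.5, 74.75, 56, 43  ⇒  Σ = 341.75
Area = |Σ|/2 = 170.875.

170.875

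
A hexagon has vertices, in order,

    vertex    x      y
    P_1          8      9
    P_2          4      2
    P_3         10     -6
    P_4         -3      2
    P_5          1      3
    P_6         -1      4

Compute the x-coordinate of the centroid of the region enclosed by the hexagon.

Apply the shoelace (surveyor's) formula. First the cross-terms c_i = x_i·y_{i+1} − x_{i+1}·y_i:
  -20, -44, 2, -11, 7, -41  ⇒  2A = -107, A = -53.5.
Then Σ (x_i + x_{i+1})·c_i = -1107, so x̄ = -1107 / (6·(-53.5)) = 369/107.

369/107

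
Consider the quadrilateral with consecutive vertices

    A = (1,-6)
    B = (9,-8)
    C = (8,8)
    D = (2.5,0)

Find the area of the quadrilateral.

73.5

Apply the shoelace (surveyor's) formula: 2A = Σ (x_i·y_{i+1} − x_{i+1}·y_i), indices taken mod 4.
Cross-terms: 46, 136, -20, -15  ⇒  Σ = 147
Area = |Σ|/2 = 73.5.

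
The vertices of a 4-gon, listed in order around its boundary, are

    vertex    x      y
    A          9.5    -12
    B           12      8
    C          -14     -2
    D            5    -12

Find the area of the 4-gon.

270

Apply the shoelace (surveyor's) formula: 2A = Σ (x_i·y_{i+1} − x_{i+1}·y_i), indices taken mod 4.
Cross-terms: 220, 88, 178, 54  ⇒  Σ = 540
Area = |Σ|/2 = 270.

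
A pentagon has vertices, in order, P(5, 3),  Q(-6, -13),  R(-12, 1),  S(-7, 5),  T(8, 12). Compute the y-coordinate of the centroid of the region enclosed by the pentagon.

92/211

Apply the shoelace (surveyor's) formula. First the cross-terms c_i = x_i·y_{i+1} − x_{i+1}·y_i:
  -47, -162, -53, -124, -36  ⇒  2A = -422, A = -211.
Then Σ (y_i + y_{i+1})·c_i = -552, so ȳ = -552 / (6·(-211)) = 92/211.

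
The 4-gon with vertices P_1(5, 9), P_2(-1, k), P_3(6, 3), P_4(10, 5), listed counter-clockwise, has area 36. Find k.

The doubled signed area Σ (x_i y_{i+1} − x_{i+1} y_i) is linear in k.
With k=0 it equals 71; the coefficient of k is -1 (from the two edges through P_2).
So -1·k + 71 = 2·36 = 72 ⇒ k = -1.

-1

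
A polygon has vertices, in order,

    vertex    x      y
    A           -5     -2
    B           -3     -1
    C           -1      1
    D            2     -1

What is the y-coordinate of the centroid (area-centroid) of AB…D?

Apply the shoelace formula. First the cross-terms c_i = x_i·y_{i+1} − x_{i+1}·y_i:
  -1, -4, -1, -9  ⇒  2A = -15, A = -7.5.
Then Σ (y_i + y_{i+1})·c_i = 30, so ȳ = 30 / (6·(-7.5)) = -2/3.

-2/3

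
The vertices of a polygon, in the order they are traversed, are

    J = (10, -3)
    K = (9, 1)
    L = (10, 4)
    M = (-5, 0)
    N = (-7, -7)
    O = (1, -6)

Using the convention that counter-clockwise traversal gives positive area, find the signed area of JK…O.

112

Cross-terms: 37, 26, 20, 35, 49, 57  ⇒  Σ = 224
Signed area = Σ/2 = 112 (positive ⇒ counter-clockwise traversal).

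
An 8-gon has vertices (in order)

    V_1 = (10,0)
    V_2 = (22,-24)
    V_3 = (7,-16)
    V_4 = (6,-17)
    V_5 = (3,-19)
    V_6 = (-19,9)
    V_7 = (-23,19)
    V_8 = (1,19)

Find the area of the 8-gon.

Cross-terms: -240, -184, -23, -63, -334, -154, -456, -190  ⇒  Σ = -1644
Area = |Σ|/2 = 822.

822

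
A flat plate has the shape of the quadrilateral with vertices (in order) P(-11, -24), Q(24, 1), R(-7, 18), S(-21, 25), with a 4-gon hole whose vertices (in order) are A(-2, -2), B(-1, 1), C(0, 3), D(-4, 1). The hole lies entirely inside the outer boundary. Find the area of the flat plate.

985.5

Outer boundary:
Apply Gauss's area formula: 2A = Σ (x_i·y_{i+1} − x_{i+1}·y_i), indices taken mod 4.
Cross-terms: 565, 439, 203, 779  ⇒  Σ = 1986
Area = |Σ|/2 = 993.
Hole:
Apply the shoelace (surveyor's) formula: 2A = Σ (x_i·y_{i+1} − x_{i+1}·y_i), indices taken mod 4.
A→B: (-2)(1) − (-1)(-2) = -4
B→C: (-1)(3) − (0)(1) = -3
C→D: (0)(1) − (-4)(3) = 12
D→A: (-4)(-2) − (-2)(1) = 10
Σ = 15
Area = |Σ|/2 = 7.5.
Net area = 993 − 7.5 = 985.5.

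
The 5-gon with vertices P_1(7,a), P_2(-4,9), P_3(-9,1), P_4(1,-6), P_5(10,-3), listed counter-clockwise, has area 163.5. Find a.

4

The doubled signed area Σ (x_i y_{i+1} − x_{i+1} y_i) is linear in a.
With a=0 it equals 271; the coefficient of a is 14 (from the two edges through P_1).
So 14·a + 271 = 2·163.5 = 327 ⇒ a = 4.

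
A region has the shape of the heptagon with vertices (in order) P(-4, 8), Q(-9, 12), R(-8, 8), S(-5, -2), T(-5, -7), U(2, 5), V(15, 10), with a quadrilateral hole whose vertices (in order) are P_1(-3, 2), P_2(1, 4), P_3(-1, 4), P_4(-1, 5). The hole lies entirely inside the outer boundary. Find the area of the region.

108.5

Outer boundary:
P→Q: (-4)(12) − (-9)(8) = 24
Q→R: (-9)(8) − (-8)(12) = 24
R→S: (-8)(-2) − (-5)(8) = 56
S→T: (-5)(-7) − (-5)(-2) = 25
T→U: (-5)(5) − (2)(-7) = -11
U→V: (2)(10) − (15)(5) = -55
V→P: (15)(8) − (-4)(10) = 160
Σ = 223
Area = |Σ|/2 = 111.5.
Hole:
Σ = (-14) + (8) + (-1) + (13) = 6
Area = |Σ|/2 = 3.
Net area = 111.5 − 3 = 108.5.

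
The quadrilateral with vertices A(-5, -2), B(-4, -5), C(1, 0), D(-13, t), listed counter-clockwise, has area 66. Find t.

14

The doubled signed area Σ (x_i y_{i+1} − x_{i+1} y_i) is linear in t.
With t=0 it equals 48; the coefficient of t is 6 (from the two edges through D).
So 6·t + 48 = 2·66 = 132 ⇒ t = 14.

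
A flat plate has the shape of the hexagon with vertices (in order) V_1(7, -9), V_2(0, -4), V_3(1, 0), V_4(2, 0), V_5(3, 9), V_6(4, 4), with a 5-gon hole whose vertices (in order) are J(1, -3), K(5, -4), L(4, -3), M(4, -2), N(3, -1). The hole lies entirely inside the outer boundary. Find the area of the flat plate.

Outer boundary:
Apply Gauss's area formula: 2A = Σ (x_i·y_{i+1} − x_{i+1}·y_i), indices taken mod 6.
V_1→V_2: (7)(-4) − (0)(-9) = -28
V_2→V_3: (0)(0) − (1)(-4) = 4
V_3→V_4: (1)(0) − (2)(0) = 0
V_4→V_5: (2)(9) − (3)(0) = 18
V_5→V_6: (3)(4) − (4)(9) = -24
V_6→V_1: (4)(-9) − (7)(4) = -64
Σ = -94
Area = |Σ|/2 = 47.
Hole:
J→K: (1)(-4) − (5)(-3) = 11
K→L: (5)(-3) − (4)(-4) = 1
L→M: (4)(-2) − (4)(-3) = 4
M→N: (4)(-1) − (3)(-2) = 2
N→J: (3)(-3) − (1)(-1) = -8
Σ = 10
Area = |Σ|/2 = 5.
Net area = 47 − 5 = 42.

42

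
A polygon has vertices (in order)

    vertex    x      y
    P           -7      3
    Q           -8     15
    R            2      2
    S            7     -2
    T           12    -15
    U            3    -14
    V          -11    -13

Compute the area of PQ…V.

333

Apply the surveyor's formula: 2A = Σ (x_i·y_{i+1} − x_{i+1}·y_i), indices taken mod 7.
Cross-terms: -81, -46, -18, -81, -123, -193, -124  ⇒  Σ = -666
Area = |Σ|/2 = 333.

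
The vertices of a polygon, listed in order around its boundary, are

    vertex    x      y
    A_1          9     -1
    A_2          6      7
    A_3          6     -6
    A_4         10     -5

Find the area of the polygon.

Apply the shoelace (surveyor's) formula: 2A = Σ (x_i·y_{i+1} − x_{i+1}·y_i), indices taken mod 4.
Σ = (69) + (-78) + (30) + (35) = 56
Area = |Σ|/2 = 28.

28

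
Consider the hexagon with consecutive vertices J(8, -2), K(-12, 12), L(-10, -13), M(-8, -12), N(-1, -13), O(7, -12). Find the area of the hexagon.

Apply the shoelace (surveyor's) formula: 2A = Σ (x_i·y_{i+1} − x_{i+1}·y_i), indices taken mod 6.
Σ = (72) + (276) + (16) + (92) + (103) + (82) = 641
Area = |Σ|/2 = 320.5.

320.5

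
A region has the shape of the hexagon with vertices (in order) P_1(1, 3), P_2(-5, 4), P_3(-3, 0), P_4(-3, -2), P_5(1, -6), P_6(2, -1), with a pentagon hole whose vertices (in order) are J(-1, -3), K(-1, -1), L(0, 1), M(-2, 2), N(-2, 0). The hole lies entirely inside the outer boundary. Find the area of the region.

33

Outer boundary:
Σ = (19) + (12) + (6) + (20) + (11) + (7) = 75
Area = |Σ|/2 = 37.5.
Hole:
Σ = (-2) + (-1) + (2) + (4) + (6) = 9
Area = |Σ|/2 = 4.5.
Net area = 37.5 − 4.5 = 33.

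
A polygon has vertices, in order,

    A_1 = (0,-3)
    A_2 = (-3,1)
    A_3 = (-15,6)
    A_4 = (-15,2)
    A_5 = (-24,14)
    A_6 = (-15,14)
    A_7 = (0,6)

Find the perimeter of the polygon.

72

|A_1A_2| = √((-3)² + (4)²) = √25 = 5
|A_2A_3| = √((-12)² + (5)²) = √169 = 13
|A_3A_4| = √((0)² + (-4)²) = √16 = 4
|A_4A_5| = √((-9)² + (12)²) = √225 = 15
|A_5A_6| = √((9)² + (0)²) = √81 = 9
|A_6A_7| = √((15)² + (-8)²) = √289 = 17
|A_7A_1| = √((0)² + (-9)²) = √81 = 9
Perimeter = 5 + 13 + 4 + 15 + 9 + 17 + 9 = 72.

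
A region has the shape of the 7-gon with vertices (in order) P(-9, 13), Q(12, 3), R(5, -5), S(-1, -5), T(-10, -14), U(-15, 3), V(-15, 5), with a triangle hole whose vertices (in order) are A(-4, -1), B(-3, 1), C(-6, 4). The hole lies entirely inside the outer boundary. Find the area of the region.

Outer boundary:
Apply Gauss's area formula: 2A = Σ (x_i·y_{i+1} − x_{i+1}·y_i), indices taken mod 7.
Σ = (-183) + (-75) + (-30) + (-36) + (-240) + (-30) + (-150) = -744
Area = |Σ|/2 = 372.
Hole:
Apply the shoelace formula: 2A = Σ (x_i·y_{i+1} − x_{i+1}·y_i), indices taken mod 3.
Cross-terms: -7, -6, 22  ⇒  Σ = 9
Area = |Σ|/2 = 4.5.
Net area = 372 − 4.5 = 367.5.

367.5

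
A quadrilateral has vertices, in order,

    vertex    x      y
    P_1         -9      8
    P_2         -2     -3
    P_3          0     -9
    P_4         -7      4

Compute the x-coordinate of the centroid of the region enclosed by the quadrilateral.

-42/11

Apply the shoelace (surveyor's) formula. First the cross-terms c_i = x_i·y_{i+1} − x_{i+1}·y_i:
  43, 18, -63, -20  ⇒  2A = -22, A = -11.
Then Σ (x_i + x_{i+1})·c_i = 252, so x̄ = 252 / (6·(-11)) = -42/11.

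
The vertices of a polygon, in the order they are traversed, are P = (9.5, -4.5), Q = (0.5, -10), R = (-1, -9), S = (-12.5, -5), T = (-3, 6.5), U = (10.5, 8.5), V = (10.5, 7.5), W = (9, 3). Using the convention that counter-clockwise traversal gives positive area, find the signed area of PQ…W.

Σ = (-92.75) + (-14.5) + (-107.5) + (-96.25) + (-93.75) + (-10.5) + (-36) + (-69) = -520.25
Signed area = Σ/2 = -260.125 (negative ⇒ clockwise traversal).

-260.125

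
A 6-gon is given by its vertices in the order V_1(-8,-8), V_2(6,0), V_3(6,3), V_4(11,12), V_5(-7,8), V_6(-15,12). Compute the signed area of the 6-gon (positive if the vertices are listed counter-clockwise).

Apply Gauss's area formula: 2A = Σ (x_i·y_{i+1} − x_{i+1}·y_i), indices taken mod 6.
Cross-terms: 48, 18, 39, 172, 36, 216  ⇒  Σ = 529
Signed area = Σ/2 = 264.5 (positive ⇒ counter-clockwise traversal).

264.5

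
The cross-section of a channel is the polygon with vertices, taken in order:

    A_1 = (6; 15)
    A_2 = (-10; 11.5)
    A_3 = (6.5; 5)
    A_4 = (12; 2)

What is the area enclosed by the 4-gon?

107.625

Apply the surveyor's formula: 2A = Σ (x_i·y_{i+1} − x_{i+1}·y_i), indices taken mod 4.
A_1→A_2: (6)(11.5) − (-10)(15) = 219
A_2→A_3: (-10)(5) − (6.5)(11.5) = -124.75
A_3→A_4: (6.5)(2) − (12)(5) = -47
A_4→A_1: (12)(15) − (6)(2) = 168
Σ = 215.25
Area = |Σ|/2 = 107.625.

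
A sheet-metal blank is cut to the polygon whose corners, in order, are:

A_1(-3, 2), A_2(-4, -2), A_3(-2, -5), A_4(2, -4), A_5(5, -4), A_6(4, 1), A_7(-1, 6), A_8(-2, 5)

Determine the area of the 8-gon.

Apply Gauss's area formula: 2A = Σ (x_i·y_{i+1} − x_{i+1}·y_i), indices taken mod 8.
Cross-terms: 14, 16, 18, 12, 21, 25, 7, 11  ⇒  Σ = 124
Area = |Σ|/2 = 62.

62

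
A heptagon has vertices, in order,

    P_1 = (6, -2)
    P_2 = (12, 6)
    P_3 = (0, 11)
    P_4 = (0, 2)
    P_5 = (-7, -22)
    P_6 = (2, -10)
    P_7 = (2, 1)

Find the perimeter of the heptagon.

|P_1P_2| = √((6)² + (8)²) = √100 = 10
|P_2P_3| = √((-12)² + (5)²) = √169 = 13
|P_3P_4| = √((0)² + (-9)²) = √81 = 9
|P_4P_5| = √((-7)² + (-24)²) = √625 = 25
|P_5P_6| = √((9)² + (12)²) = √225 = 15
|P_6P_7| = √((0)² + (11)²) = √121 = 11
|P_7P_1| = √((4)² + (-3)²) = √25 = 5
Perimeter = 10 + 13 + 9 + 25 + 15 + 11 + 5 = 88.

88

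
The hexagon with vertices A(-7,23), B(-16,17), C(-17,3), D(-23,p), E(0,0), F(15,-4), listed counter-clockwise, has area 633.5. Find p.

The doubled signed area Σ (x_i y_{i+1} − x_{i+1} y_i) is linear in p.
With p=0 it equals 876; the coefficient of p is -17 (from the two edges through D).
So -17·p + 876 = 2·633.5 = 1267 ⇒ p = -23.

-23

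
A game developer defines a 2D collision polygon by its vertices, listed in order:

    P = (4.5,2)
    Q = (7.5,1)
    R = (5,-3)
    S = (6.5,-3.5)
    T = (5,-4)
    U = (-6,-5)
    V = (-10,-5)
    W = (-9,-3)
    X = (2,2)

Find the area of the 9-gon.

Apply the shoelace (surveyor's) formula: 2A = Σ (x_i·y_{i+1} − x_{i+1}·y_i), indices taken mod 9.
Cross-terms: -10.5, -27.5, 2, -8.5, -49, -20, -15, -12, -5  ⇒  Σ = -145.5
Area = |Σ|/2 = 72.75.

72.75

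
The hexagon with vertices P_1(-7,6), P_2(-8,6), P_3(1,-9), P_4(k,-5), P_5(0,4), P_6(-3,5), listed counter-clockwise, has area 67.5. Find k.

Write out the shoelace sum; only the two edges meeting at P_4 involve k:
2·Area = [(1·(-5) − k·(-9)) + (k·4 − 0·(-5))] + 101
       = 13·k + 96 = 135
⇒ k = 3.

3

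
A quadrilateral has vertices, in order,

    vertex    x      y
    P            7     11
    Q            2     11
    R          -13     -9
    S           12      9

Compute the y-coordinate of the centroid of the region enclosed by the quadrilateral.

71/18

Apply the shoelace (surveyor's) formula. First the cross-terms c_i = x_i·y_{i+1} − x_{i+1}·y_i:
  55, 125, -9, 69  ⇒  2A = 240, A = 120.
Then Σ (y_i + y_{i+1})·c_i = 2840, so ȳ = 2840 / (6·120) = 71/18.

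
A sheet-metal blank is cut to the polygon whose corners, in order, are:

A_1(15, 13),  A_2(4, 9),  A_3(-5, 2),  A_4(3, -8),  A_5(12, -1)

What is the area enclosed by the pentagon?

217

Σ = (83) + (53) + (34) + (93) + (171) = 434
Area = |Σ|/2 = 217.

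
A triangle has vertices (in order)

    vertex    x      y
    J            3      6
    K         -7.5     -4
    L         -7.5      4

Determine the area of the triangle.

42

Apply Gauss's area formula: 2A = Σ (x_i·y_{i+1} − x_{i+1}·y_i), indices taken mod 3.
Σ = (33) + (-60) + (-57) = -84
Area = |Σ|/2 = 42.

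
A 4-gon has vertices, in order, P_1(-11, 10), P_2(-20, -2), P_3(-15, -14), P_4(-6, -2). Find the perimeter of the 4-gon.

|P_1P_2| = √((-9)² + (-12)²) = √225 = 15
|P_2P_3| = √((5)² + (-12)²) = √169 = 13
|P_3P_4| = √((9)² + (12)²) = √225 = 15
|P_4P_1| = √((-5)² + (12)²) = √169 = 13
Perimeter = 15 + 13 + 15 + 13 = 56.

56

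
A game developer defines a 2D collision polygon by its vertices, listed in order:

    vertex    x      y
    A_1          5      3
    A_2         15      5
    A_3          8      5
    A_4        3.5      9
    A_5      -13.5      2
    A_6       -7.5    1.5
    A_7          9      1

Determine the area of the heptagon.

96.875

Apply the shoelace (surveyor's) formula: 2A = Σ (x_i·y_{i+1} − x_{i+1}·y_i), indices taken mod 7.
A_1→A_2: (5)(5) − (15)(3) = -20
A_2→A_3: (15)(5) − (8)(5) = 35
A_3→A_4: (8)(9) − (3.5)(5) = 54.5
A_4→A_5: (3.5)(2) − (-13.5)(9) = 128.5
A_5→A_6: (-13.5)(1.5) − (-7.5)(2) = -5.25
A_6→A_7: (-7.5)(1) − (9)(1.5) = -21
A_7→A_1: (9)(3) − (5)(1) = 22
Σ = 193.75
Area = |Σ|/2 = 96.875.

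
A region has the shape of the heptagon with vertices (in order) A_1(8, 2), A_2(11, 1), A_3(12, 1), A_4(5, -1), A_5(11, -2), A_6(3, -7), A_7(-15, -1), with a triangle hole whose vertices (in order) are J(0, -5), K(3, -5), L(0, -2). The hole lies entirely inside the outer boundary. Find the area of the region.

Outer boundary:
Apply Gauss's area formula: 2A = Σ (x_i·y_{i+1} − x_{i+1}·y_i), indices taken mod 7.
Cross-terms: -14, -1, -17, 1, -71, -108, -22  ⇒  Σ = -232
Area = |Σ|/2 = 116.
Hole:
Apply Gauss's area formula: 2A = Σ (x_i·y_{i+1} − x_{i+1}·y_i), indices taken mod 3.
Cross-terms: 15, -6, 0  ⇒  Σ = 9
Area = |Σ|/2 = 4.5.
Net area = 116 − 4.5 = 111.5.

111.5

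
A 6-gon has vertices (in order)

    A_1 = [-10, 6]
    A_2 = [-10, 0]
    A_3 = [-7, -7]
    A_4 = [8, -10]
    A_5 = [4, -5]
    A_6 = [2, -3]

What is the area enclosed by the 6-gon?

Apply Gauss's area formula: 2A = Σ (x_i·y_{i+1} − x_{i+1}·y_i), indices taken mod 6.
Σ = (60) + (70) + (126) + (0) + (-2) + (-18) = 236
Area = |Σ|/2 = 118.

118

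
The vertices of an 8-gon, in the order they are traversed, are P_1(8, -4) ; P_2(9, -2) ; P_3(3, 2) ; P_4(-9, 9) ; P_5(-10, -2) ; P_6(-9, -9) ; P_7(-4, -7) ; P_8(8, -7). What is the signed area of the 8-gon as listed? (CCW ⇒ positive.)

202

P_1→P_2: (8)(-2) − (9)(-4) = 20
P_2→P_3: (9)(2) − (3)(-2) = 24
P_3→P_4: (3)(9) − (-9)(2) = 45
P_4→P_5: (-9)(-2) − (-10)(9) = 108
P_5→P_6: (-10)(-9) − (-9)(-2) = 72
P_6→P_7: (-9)(-7) − (-4)(-9) = 27
P_7→P_8: (-4)(-7) − (8)(-7) = 84
P_8→P_1: (8)(-4) − (8)(-7) = 24
Σ = 404
Signed area = Σ/2 = 202 (positive ⇒ counter-clockwise traversal).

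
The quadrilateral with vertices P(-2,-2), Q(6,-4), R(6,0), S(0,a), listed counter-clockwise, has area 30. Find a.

The doubled signed area Σ (x_i y_{i+1} − x_{i+1} y_i) is linear in a.
With a=0 it equals 44; the coefficient of a is 8 (from the two edges through S).
So 8·a + 44 = 2·30 = 60 ⇒ a = 2.

2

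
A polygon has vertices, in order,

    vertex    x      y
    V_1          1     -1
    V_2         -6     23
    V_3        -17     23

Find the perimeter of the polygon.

|V_1V_2| = √((-7)² + (24)²) = √625 = 25
|V_2V_3| = √((-11)² + (0)²) = √121 = 11
|V_3V_1| = √((18)² + (-24)²) = √900 = 30
Perimeter = 25 + 11 + 30 = 66.

66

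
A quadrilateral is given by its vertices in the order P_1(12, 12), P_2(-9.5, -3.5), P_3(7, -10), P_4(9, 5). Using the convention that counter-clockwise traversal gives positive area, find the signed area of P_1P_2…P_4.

182.25

Apply Gauss's area formula: 2A = Σ (x_i·y_{i+1} − x_{i+1}·y_i), indices taken mod 4.
Σ = (72) + (119.5) + (125) + (48) = 364.5
Signed area = Σ/2 = 182.25 (positive ⇒ counter-clockwise traversal).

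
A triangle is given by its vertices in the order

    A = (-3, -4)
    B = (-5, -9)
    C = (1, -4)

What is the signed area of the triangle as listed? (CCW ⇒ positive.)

Σ = (7) + (29) + (-16) = 20
Signed area = Σ/2 = 10 (positive ⇒ counter-clockwise traversal).

10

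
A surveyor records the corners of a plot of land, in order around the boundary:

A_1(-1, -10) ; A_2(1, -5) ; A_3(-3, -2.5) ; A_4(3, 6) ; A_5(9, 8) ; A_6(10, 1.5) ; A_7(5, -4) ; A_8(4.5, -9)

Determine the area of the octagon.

Apply the surveyor's formula: 2A = Σ (x_i·y_{i+1} − x_{i+1}·y_i), indices taken mod 8.
Σ = (15) + (-17.5) + (-10.5) + (-30) + (-66.5) + (-47.5) + (-27) + (-54) = -238
Area = |Σ|/2 = 119.

119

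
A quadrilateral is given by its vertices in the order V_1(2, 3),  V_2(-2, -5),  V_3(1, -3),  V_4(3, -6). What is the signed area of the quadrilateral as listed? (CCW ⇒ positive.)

Apply Gauss's area formula: 2A = Σ (x_i·y_{i+1} − x_{i+1}·y_i), indices taken mod 4.
Σ = (-4) + (11) + (3) + (21) = 31
Signed area = Σ/2 = 15.5 (positive ⇒ counter-clockwise traversal).

15.5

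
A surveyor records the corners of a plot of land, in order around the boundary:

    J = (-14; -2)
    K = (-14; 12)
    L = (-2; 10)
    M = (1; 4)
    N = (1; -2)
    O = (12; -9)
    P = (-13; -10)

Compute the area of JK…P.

J→K: (-14)(12) − (-14)(-2) = -196
K→L: (-14)(10) − (-2)(12) = -116
L→M: (-2)(4) − (1)(10) = -18
M→N: (1)(-2) − (1)(4) = -6
N→O: (1)(-9) − (12)(-2) = 15
O→P: (12)(-10) − (-13)(-9) = -237
P→J: (-13)(-2) − (-14)(-10) = -114
Σ = -672
Area = |Σ|/2 = 336.

336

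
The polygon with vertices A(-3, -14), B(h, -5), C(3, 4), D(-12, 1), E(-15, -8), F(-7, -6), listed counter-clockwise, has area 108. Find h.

-5

Write out the shoelace sum; only the two edges meeting at B involve h:
2·Area = [((-3)·(-5) − h·(-14)) + (h·4 − 3·(-5))] + 276
       = 18·h + 306 = 216
⇒ h = -5.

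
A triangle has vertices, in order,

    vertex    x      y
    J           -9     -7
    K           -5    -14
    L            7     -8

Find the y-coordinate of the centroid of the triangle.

-29/3

Apply the surveyor's formula. First the cross-terms c_i = x_i·y_{i+1} − x_{i+1}·y_i:
  91, 138, -121  ⇒  2A = 108, A = 54.
Then Σ (y_i + y_{i+1})·c_i = -3132, so ȳ = -3132 / (6·54) = -29/3.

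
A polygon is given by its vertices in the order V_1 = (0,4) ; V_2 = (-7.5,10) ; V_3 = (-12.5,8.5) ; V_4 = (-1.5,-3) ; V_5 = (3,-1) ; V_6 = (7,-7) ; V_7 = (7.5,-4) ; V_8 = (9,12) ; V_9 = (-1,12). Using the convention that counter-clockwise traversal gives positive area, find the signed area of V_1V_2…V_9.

202.25

Cross-terms: 30, 61.25, 50.25, 10.5, -14, 24.5, 126, 120, -4  ⇒  Σ = 404.5
Signed area = Σ/2 = 202.25 (positive ⇒ counter-clockwise traversal).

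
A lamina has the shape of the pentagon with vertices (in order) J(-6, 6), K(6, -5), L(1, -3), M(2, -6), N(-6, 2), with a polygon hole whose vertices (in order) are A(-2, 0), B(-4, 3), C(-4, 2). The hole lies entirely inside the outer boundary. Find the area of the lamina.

36.5

Outer boundary:
Apply the surveyor's formula: 2A = Σ (x_i·y_{i+1} − x_{i+1}·y_i), indices taken mod 5.
Σ = (-6) + (-13) + (0) + (-32) + (-24) = -75
Area = |Σ|/2 = 37.5.
Hole:
Apply the shoelace (surveyor's) formula: 2A = Σ (x_i·y_{i+1} − x_{i+1}·y_i), indices taken mod 3.
Σ = (-6) + (4) + (4) = 2
Area = |Σ|/2 = 1.
Net area = 37.5 − 1 = 36.5.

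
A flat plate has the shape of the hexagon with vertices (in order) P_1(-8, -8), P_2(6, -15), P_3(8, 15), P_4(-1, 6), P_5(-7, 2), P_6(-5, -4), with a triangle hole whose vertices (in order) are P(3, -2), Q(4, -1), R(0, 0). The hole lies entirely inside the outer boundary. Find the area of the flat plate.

Outer boundary:
Σ = (168) + (210) + (63) + (40) + (38) + (8) = 527
Area = |Σ|/2 = 263.5.
Hole:
Apply the shoelace formula: 2A = Σ (x_i·y_{i+1} − x_{i+1}·y_i), indices taken mod 3.
Cross-terms: 5, 0, 0  ⇒  Σ = 5
Area = |Σ|/2 = 2.5.
Net area = 263.5 − 2.5 = 261.

261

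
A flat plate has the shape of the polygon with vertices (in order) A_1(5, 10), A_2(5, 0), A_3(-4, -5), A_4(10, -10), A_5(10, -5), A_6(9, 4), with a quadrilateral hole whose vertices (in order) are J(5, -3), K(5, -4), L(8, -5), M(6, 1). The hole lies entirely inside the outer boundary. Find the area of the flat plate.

Outer boundary:
Σ = (-50) + (-25) + (90) + (50) + (85) + (70) = 220
Area = |Σ|/2 = 110.
Hole:
Apply Gauss's area formula: 2A = Σ (x_i·y_{i+1} − x_{i+1}·y_i), indices taken mod 4.
J→K: (5)(-4) − (5)(-3) = -5
K→L: (5)(-5) − (8)(-4) = 7
L→M: (8)(1) − (6)(-5) = 38
M→J: (6)(-3) − (5)(1) = -23
Σ = 17
Area = |Σ|/2 = 8.5.
Net area = 110 − 8.5 = 101.5.

101.5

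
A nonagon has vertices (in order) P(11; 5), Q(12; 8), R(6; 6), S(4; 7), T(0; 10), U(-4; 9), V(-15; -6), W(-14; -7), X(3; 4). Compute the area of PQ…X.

133

Cross-terms: 28, 24, 18, 40, 40, 159, 21, -35, -29  ⇒  Σ = 266
Area = |Σ|/2 = 133.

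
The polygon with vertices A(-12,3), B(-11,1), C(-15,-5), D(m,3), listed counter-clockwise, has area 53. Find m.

3

The doubled signed area Σ (x_i y_{i+1} − x_{i+1} y_i) is linear in m.
With m=0 it equals 82; the coefficient of m is 8 (from the two edges through D).
So 8·m + 82 = 2·53 = 106 ⇒ m = 3.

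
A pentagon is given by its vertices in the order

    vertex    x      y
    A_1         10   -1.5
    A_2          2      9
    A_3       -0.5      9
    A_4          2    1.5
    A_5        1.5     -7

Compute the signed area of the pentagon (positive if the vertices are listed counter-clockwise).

Cross-terms: 93, 22.5, -18.75, -16.25, 67.75  ⇒  Σ = 148.25
Signed area = Σ/2 = 74.125 (positive ⇒ counter-clockwise traversal).

74.125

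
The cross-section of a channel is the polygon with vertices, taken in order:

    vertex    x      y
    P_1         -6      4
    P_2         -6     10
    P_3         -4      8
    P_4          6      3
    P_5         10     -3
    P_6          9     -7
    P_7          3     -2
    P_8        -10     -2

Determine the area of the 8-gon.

135

Apply the shoelace formula: 2A = Σ (x_i·y_{i+1} − x_{i+1}·y_i), indices taken mod 8.
Σ = (-36) + (-8) + (-60) + (-48) + (-43) + (3) + (-26) + (-52) = -270
Area = |Σ|/2 = 135.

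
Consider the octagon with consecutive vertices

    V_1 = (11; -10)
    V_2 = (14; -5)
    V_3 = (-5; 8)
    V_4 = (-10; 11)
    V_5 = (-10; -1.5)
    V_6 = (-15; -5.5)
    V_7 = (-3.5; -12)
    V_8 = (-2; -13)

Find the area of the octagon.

V_1→V_2: (11)(-5) − (14)(-10) = 85
V_2→V_3: (14)(8) − (-5)(-5) = 87
V_3→V_4: (-5)(11) − (-10)(8) = 25
V_4→V_5: (-10)(-1.5) − (-10)(11) = 125
V_5→V_6: (-10)(-5.5) − (-15)(-1.5) = 32.5
V_6→V_7: (-15)(-12) − (-3.5)(-5.5) = 160.75
V_7→V_8: (-3.5)(-13) − (-2)(-12) = 21.5
V_8→V_1: (-2)(-10) − (11)(-13) = 163
Σ = 699.75
Area = |Σ|/2 = 349.875.

349.875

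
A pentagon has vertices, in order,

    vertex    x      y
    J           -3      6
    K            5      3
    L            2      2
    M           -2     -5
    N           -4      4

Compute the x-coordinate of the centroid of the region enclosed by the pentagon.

-202/243

Apply the shoelace formula. First the cross-terms c_i = x_i·y_{i+1} − x_{i+1}·y_i:
  -39, 4, -6, -28, -12  ⇒  2A = -81, A = -40.5.
Then Σ (x_i + x_{i+1})·c_i = 202, so x̄ = 202 / (6·(-40.5)) = -202/243.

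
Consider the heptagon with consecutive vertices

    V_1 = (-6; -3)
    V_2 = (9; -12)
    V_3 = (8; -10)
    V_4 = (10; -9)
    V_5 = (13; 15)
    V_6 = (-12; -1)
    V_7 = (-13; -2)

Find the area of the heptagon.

302.5

Apply Gauss's area formula: 2A = Σ (x_i·y_{i+1} − x_{i+1}·y_i), indices taken mod 7.
V_1→V_2: (-6)(-12) − (9)(-3) = 99
V_2→V_3: (9)(-10) − (8)(-12) = 6
V_3→V_4: (8)(-9) − (10)(-10) = 28
V_4→V_5: (10)(15) − (13)(-9) = 267
V_5→V_6: (13)(-1) − (-12)(15) = 167
V_6→V_7: (-12)(-2) − (-13)(-1) = 11
V_7→V_1: (-13)(-3) − (-6)(-2) = 27
Σ = 605
Area = |Σ|/2 = 302.5.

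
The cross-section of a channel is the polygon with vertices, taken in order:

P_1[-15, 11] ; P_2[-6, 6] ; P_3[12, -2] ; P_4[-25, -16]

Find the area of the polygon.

Σ = (-24) + (-60) + (-242) + (-515) = -841
Area = |Σ|/2 = 420.5.

420.5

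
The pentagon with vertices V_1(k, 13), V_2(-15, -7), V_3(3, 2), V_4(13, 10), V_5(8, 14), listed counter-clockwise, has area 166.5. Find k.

Write out the shoelace sum; only the two edges meeting at V_1 involve k:
2·Area = [(8·13 − k·14) + (k·(-7) − (-15)·13)] + 97
       = -21·k + 396 = 333
⇒ k = 3.

3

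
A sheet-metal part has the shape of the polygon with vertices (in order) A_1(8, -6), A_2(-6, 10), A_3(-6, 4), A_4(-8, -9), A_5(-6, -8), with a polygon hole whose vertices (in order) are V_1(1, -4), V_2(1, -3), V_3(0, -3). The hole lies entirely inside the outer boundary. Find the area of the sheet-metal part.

137.5

Outer boundary:
Apply the shoelace (surveyor's) formula: 2A = Σ (x_i·y_{i+1} − x_{i+1}·y_i), indices taken mod 5.
Σ = (44) + (36) + (86) + (10) + (100) = 276
Area = |Σ|/2 = 138.
Hole:
Apply Gauss's area formula: 2A = Σ (x_i·y_{i+1} − x_{i+1}·y_i), indices taken mod 3.
Cross-terms: 1, -3, 3  ⇒  Σ = 1
Area = |Σ|/2 = 0.5.
Net area = 138 − 0.5 = 137.5.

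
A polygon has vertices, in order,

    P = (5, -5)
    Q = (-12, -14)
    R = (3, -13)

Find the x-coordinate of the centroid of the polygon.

-4/3

Apply Gauss's area formula. First the cross-terms c_i = x_i·y_{i+1} − x_{i+1}·y_i:
  -130, 198, 50  ⇒  2A = 118, A = 59.
Then Σ (x_i + x_{i+1})·c_i = -472, so x̄ = -472 / (6·59) = -4/3.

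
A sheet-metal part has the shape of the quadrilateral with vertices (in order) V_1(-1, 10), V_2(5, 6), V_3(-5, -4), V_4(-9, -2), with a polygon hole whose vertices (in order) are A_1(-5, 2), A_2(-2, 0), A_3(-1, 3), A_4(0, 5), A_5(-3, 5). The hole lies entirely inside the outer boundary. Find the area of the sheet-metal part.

68.5

Outer boundary:
Apply the shoelace (surveyor's) formula: 2A = Σ (x_i·y_{i+1} − x_{i+1}·y_i), indices taken mod 4.
Σ = (-56) + (10) + (-26) + (-92) = -164
Area = |Σ|/2 = 82.
Hole:
A_1→A_2: (-5)(0) − (-2)(2) = 4
A_2→A_3: (-2)(3) − (-1)(0) = -6
A_3→A_4: (-1)(5) − (0)(3) = -5
A_4→A_5: (0)(5) − (-3)(5) = 15
A_5→A_1: (-3)(2) − (-5)(5) = 19
Σ = 27
Area = |Σ|/2 = 13.5.
Net area = 82 − 13.5 = 68.5.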